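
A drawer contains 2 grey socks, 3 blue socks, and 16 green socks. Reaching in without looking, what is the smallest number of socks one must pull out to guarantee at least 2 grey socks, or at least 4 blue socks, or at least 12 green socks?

The worst case stops just short of every target: 1 grey, 3 blue, 11 green — 1 + 3 + 11 = 15 socks.
One more sock must push some color to its target, so 15 + 1 = 16.

16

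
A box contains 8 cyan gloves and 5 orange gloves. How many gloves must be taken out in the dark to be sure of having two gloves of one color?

3

Treat the 2 colors as pigeonholes.
The worst case takes 1 glove of each color without reaching 2 of any: 2 × 1 = 2.
The next glove must bring some color to 2, so 2 + 1 = 3.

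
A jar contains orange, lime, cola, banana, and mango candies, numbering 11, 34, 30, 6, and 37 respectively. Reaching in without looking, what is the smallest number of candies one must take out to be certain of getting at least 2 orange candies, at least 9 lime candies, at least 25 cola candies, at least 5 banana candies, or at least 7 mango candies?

44

The worst case stops just short of every target: 1 orange, 8 lime, 24 cola, 4 banana, 6 mango — 1 + 8 + 24 + 4 + 6 = 43 candies.
One more candy must push some flavor to its target, so 43 + 1 = 44.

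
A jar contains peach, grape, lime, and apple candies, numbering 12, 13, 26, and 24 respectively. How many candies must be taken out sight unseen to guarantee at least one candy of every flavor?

64

The hardest flavor to obtain is peach: we could draw every other candy first — 75 − 12 = 63 candies — without a single peach one.
The next draw must be peach, so 63 + 1 = 64.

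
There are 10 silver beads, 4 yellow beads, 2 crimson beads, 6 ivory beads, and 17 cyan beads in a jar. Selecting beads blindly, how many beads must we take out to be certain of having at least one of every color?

38

The hardest color to obtain is crimson: we could draw every other bead first — 39 − 2 = 37 beads — without a single crimson one.
The next draw must be crimson, so 37 + 1 = 38.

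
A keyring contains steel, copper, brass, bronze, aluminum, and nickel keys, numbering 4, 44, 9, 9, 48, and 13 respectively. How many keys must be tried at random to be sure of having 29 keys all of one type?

In the worst case we take at most 28 of each type, but all 4 steel, all 9 brass, all 9 bronze, and all 13 nickel (fewer than 28), giving 4 + 28 + 9 + 9 + 28 + 13 = 91.
One more key then forces some type to 29, so 91 + 1 = 92.

92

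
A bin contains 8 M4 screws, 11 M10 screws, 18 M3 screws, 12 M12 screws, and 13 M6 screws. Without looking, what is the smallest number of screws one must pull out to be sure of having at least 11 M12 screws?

To avoid M12 screws as long as possible, exhaust the other 4 sizes first.
The worst case draws every non-M12 screw first: 8 + 11 + 18 + 13 = 50.
The next 11 draws are then forced to be M12, giving 50 + 11 = 61.

61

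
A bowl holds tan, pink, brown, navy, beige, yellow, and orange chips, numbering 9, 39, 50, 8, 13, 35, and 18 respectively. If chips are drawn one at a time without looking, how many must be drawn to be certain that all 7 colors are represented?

165

The hardest color to obtain is navy: we could draw every other chip first — 172 − 8 = 164 chips — without a single navy one.
The next draw must be navy, so 164 + 1 = 165.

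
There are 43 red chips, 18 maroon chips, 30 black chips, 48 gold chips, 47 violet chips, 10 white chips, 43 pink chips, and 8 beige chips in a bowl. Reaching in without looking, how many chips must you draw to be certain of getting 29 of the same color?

177

Treat the 8 colors as pigeonholes.
In the worst case we take at most 28 of each color, but all 18 maroon, all 10 white, and all 8 beige (fewer than 28), giving 28 + 18 + 28 + 28 + 28 + 10 + 28 + 8 = 176.
One more chip then forces some color to 29, so 176 + 1 = 177.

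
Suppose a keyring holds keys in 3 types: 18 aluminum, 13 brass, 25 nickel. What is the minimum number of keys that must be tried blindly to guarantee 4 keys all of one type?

10

The worst case takes 3 keys of each type without reaching 4 of any: 3 × 3 = 9.
The next key must bring some type to 4, so 9 + 1 = 10.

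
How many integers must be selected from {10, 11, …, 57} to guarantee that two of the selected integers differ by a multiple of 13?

14

Group the integers by remainder mod 13; there are 13 residue classes, each nonempty in this range.
Choosing one from each class (13 integers) avoids any shared remainder.
One more choice must repeat a class, so two differ by a multiple of 13. Hence 13 + 1 = 14.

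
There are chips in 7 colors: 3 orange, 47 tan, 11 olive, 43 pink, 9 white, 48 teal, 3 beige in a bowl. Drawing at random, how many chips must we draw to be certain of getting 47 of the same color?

162

In the worst case we take at most 46 of each color, but all 3 orange, all 11 olive, all 43 pink, all 9 white, and all 3 beige (fewer than 46), giving 3 + 46 + 11 + 43 + 9 + 46 + 3 = 161.
One more chip then forces some color to 47, so 161 + 1 = 162.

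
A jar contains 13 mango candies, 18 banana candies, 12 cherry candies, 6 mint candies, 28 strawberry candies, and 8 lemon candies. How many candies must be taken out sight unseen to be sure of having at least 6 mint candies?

The worst case draws every non-mint candy first: 13 + 18 + 12 + 28 + 8 = 79.
The next 6 draws are then forced to be mint, giving 79 + 6 = 85.

85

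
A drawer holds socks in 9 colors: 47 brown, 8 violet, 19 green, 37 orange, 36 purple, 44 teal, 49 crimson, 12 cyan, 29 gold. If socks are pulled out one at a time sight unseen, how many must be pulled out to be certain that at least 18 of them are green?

280

To avoid green socks as long as possible, exhaust the other 8 colors first.
The worst case draws every non-green sock first: 47 + 8 + 37 + 36 + 44 + 49 + 12 + 29 = 262.
The next 18 draws are then forced to be green, giving 262 + 18 = 280.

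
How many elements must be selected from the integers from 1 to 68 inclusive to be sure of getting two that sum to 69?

35

Partition {1, …, 68} into 34 pairs: {1,68}, {2,67}, …, {34,35}.
Choosing 34 integers — say the integers 1 through 34 — takes one from each pair and avoids the property.
Choosing 35 forces two into the same pair by pigeonhole, and those sum to 69. So 35.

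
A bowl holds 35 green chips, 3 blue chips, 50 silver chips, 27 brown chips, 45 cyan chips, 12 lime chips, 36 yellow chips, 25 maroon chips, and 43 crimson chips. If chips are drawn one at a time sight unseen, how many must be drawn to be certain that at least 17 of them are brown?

To avoid brown chips as long as possible, exhaust the other 8 colors first.
The worst case draws every non-brown chip first: 35 + 3 + 50 + 45 + 12 + 36 + 25 + 43 = 249.
The next 17 draws are then forced to be brown, giving 249 + 17 = 266.

266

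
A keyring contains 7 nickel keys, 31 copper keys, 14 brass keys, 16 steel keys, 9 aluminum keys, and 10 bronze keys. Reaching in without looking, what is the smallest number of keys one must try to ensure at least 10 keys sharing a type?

53

In the worst case we take at most 9 of each type, but all 7 nickel (fewer than 9), giving 7 + 9 + 9 + 9 + 9 + 9 = 52.
One more key then forces some type to 10, so 52 + 1 = 53.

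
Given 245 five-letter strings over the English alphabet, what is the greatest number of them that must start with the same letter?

10

The 245 five-letter strings over the English alphabet fall into 26 possible first letters.
If each of the 26 possible first letters held at most 9, the total would be at most 26 × 9 = 234 < 245, a contradiction.
So at least one holds ⌈245/26⌉ = 10.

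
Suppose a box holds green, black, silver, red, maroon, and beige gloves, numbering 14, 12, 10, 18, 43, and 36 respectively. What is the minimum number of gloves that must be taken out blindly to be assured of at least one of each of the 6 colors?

124

The hardest color to obtain is silver: we could draw every other glove first — 133 − 10 = 123 gloves — without a single silver one.
The next draw must be silver, so 123 + 1 = 124.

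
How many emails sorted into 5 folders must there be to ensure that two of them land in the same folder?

6

There are 5 folders acting as pigeonholes.
With 5 emails we could place one in each, avoiding any repeat.
One more forces some class to hold 2, so 5 + 1 = 6.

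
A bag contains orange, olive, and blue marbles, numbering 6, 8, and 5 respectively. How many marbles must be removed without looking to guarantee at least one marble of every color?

The hardest color to obtain is blue: we could draw every other marble first — 19 − 5 = 14 marbles — without a single blue one.
The next draw must be blue, so 14 + 1 = 15.

15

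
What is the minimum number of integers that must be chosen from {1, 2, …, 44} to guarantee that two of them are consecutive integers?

Partition {1, …, 44} into 22 pairs: {1,2}, {3,4}, …, {43,44}.
Choosing 22 integers — say the 22 even numbers 2, 4, …, 44 — takes one from each pair and avoids the property.
Choosing 23 forces two into the same pair by pigeonhole, and those are consecutive. So 23.

23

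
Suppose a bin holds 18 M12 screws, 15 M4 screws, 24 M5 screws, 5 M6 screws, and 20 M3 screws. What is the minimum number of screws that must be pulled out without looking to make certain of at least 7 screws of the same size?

In the worst case we take at most 6 of each size, but all 5 M6 (fewer than 6), giving 6 + 6 + 6 + 5 + 6 = 29.
One more screw then forces some size to 7, so 29 + 1 = 30.

30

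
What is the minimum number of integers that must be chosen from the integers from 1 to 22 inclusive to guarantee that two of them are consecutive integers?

12

Partition {1, …, 22} into 11 pairs: {1,2}, {3,4}, …, {21,22}.
Choosing 11 integers — say the 11 even numbers 2, 4, …, 22 — takes one from each pair and avoids the property.
Choosing 12 forces two into the same pair by pigeonhole, and those are consecutive. So 12.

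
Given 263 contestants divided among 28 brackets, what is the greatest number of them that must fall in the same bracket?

If each of the 28 brackets held at most 9, the total would be at most 28 × 9 = 252 < 263, a contradiction.
So at least one holds ⌈263/28⌉ = 10.

10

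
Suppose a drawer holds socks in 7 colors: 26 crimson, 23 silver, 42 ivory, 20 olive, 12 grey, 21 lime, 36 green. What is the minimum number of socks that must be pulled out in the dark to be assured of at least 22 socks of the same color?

In the worst case we take at most 21 of each color, but all 20 olive and all 12 grey (fewer than 21), giving 21 + 21 + 21 + 20 + 12 + 21 + 21 = 137.
One more sock then forces some color to 22, so 137 + 1 = 138.

138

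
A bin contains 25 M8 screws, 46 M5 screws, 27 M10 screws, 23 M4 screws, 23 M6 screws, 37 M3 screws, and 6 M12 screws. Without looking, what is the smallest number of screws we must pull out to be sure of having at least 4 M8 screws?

To avoid M8 screws as long as possible, exhaust the other 6 sizes first.
The worst case draws every non-M8 screw first: 46 + 27 + 23 + 23 + 37 + 6 = 162.
The next 4 draws are then forced to be M8, giving 162 + 4 = 166.

166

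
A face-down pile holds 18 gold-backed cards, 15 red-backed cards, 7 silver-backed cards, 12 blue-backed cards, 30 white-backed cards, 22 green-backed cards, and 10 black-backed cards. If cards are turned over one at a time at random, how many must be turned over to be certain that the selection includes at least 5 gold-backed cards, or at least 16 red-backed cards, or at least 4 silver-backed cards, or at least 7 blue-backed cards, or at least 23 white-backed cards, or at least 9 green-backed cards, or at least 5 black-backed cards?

The worst case stops just short of every target: 4 gold-backed, 15 red-backed, 3 silver-backed, 6 blue-backed, 22 white-backed, 8 green-backed, 4 black-backed — 4 + 15 + 3 + 6 + 22 + 8 + 4 = 62 cards.
One more card must push some back color to its target, so 62 + 1 = 63.

63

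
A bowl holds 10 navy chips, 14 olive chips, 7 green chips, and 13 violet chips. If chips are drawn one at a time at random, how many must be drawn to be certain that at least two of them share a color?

5

Treat the 4 colors as pigeonholes.
The worst case takes 1 chip of each color without reaching 2 of any: 4 × 1 = 4.
The next chip must bring some color to 2, so 4 + 1 = 5.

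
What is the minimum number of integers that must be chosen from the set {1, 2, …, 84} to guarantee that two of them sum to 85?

43

Partition {1, …, 84} into 42 pairs: {1,84}, {2,83}, …, {42,43}.
Choosing 42 integers — say the integers 1 through 42 — takes one from each pair and avoids the property.
Choosing 43 forces two into the same pair by pigeonhole, and those sum to 85. So 43.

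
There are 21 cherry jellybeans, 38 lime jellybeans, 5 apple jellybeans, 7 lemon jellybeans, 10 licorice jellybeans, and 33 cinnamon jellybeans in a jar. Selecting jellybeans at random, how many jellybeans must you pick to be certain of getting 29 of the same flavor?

100

In the worst case we take at most 28 of each flavor, but all 21 cherry, all 5 apple, all 7 lemon, and all 10 licorice (fewer than 28), giving 21 + 28 + 5 + 7 + 10 + 28 = 99.
One more jellybean then forces some flavor to 29, so 99 + 1 = 100.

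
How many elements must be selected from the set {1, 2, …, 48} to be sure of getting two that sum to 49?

25

Partition {1, …, 48} into 24 pairs: {1,48}, {2,47}, …, {24,25}.
Choosing 24 integers — say the integers 1 through 24 — takes one from each pair and avoids the property.
Choosing 25 forces two into the same pair by pigeonhole, and those sum to 49. So 25.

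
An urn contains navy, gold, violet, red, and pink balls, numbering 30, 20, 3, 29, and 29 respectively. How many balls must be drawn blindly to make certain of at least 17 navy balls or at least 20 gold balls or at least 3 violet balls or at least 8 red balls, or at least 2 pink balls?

46

The worst case stops just short of every target: 16 navy, 19 gold, 2 violet, 7 red, 1 pink — 16 + 19 + 2 + 7 + 1 = 45 balls.
One more ball must push some color to its target, so 45 + 1 = 46.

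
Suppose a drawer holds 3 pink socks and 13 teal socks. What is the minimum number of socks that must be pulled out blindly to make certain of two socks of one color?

Treat the 2 colors as pigeonholes.
The worst case takes 1 sock of each color without reaching 2 of any: 2 × 1 = 2.
The next sock must bring some color to 2, so 2 + 1 = 3.

3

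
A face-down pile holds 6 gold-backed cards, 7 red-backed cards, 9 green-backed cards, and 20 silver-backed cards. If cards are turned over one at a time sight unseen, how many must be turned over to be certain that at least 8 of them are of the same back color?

Treat the 4 back colors as pigeonholes.
In the worst case we take at most 7 of each back color, but all 6 gold-backed (fewer than 7), giving 6 + 7 + 7 + 7 = 27.
One more card then forces some back color to 8, so 27 + 1 = 28.

28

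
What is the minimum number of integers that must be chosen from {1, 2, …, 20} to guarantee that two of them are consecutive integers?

11

Partition {1, …, 20} into 10 pairs: {1,2}, {3,4}, …, {19,20}.
Choosing 10 integers — say the 10 even numbers 2, 4, …, 20 — takes one from each pair and avoids the property.
Choosing 11 forces two into the same pair by pigeonhole, and those are consecutive. So 11.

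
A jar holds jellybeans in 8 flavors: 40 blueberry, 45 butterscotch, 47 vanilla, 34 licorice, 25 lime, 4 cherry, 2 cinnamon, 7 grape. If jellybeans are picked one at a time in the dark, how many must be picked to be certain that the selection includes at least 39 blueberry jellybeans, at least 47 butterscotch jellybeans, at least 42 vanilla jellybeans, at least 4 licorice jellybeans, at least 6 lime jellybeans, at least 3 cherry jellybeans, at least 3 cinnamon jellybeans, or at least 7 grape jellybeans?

The worst case stops just short of every target: 38 blueberry, all 45 butterscotch, 41 vanilla, 3 licorice, 5 lime, 2 cherry, 2 cinnamon, 6 grape — 38 + 45 + 41 + 3 + 5 + 2 + 2 + 6 = 142 jellybeans.
One more jellybean must push some flavor to its target, so 142 + 1 = 143.

143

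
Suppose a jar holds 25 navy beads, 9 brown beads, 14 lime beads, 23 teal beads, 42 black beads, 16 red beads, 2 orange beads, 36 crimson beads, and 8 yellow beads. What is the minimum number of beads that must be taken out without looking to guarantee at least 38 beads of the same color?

171

Treat the 9 colors as pigeonholes.
In the worst case we take at most 37 of each color, but all 25 navy, all 9 brown, all 14 lime, all 23 teal, all 16 red, all 2 orange, all 36 crimson, and all 8 yellow (fewer than 37), giving 25 + 9 + 14 + 23 + 37 + 16 + 2 + 36 + 8 = 170.
One more bead then forces some color to 38, so 170 + 1 = 171.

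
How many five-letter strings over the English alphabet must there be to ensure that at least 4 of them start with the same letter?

79

There are 26 possible first letters acting as pigeonholes.
With 26 × 3 = 78 five-letter strings over the English alphabet we could place exactly 3 in each, with no class reaching 4.
One more forces some class to hold 4, so 78 + 1 = 79.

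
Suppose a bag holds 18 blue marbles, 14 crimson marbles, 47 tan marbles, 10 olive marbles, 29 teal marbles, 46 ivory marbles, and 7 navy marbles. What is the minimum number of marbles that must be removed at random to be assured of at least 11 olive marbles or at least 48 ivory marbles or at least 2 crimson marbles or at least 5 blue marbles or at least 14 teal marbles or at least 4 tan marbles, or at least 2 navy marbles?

The worst case stops just short of every target: 4 blue, 1 crimson, 3 tan, 10 olive, 13 teal, all 46 ivory, 1 navy — 4 + 1 + 3 + 10 + 13 + 46 + 1 = 78 marbles.
One more marble must push some color to its target, so 78 + 1 = 79.

79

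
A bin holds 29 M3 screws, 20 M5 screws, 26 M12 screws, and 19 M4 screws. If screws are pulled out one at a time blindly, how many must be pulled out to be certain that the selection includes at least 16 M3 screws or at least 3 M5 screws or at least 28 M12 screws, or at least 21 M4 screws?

63

The worst case stops just short of every target: 15 M3, 2 M5, all 26 M12, all 19 M4 — 15 + 2 + 26 + 19 = 62 screws.
One more screw must push some size to its target, so 62 + 1 = 63.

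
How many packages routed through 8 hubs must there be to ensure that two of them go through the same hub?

9

There are 8 hubs acting as pigeonholes.
With 8 packages we could place one in each, avoiding any repeat.
One more forces some class to hold 2, so 8 + 1 = 9.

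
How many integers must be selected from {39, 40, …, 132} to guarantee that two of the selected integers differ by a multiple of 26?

27

Use the pigeonhole principle on residue classes: group the integers by remainder mod 26; there are 26 residue classes, each nonempty in this range.
Choosing one from each class (26 integers) avoids any shared remainder.
One more choice must repeat a class, so two differ by a multiple of 26. Hence 26 + 1 = 27.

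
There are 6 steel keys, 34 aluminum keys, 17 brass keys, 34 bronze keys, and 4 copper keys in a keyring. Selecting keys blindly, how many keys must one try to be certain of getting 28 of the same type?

In the worst case we take at most 27 of each type, but all 6 steel, all 17 brass, and all 4 copper (fewer than 27), giving 6 + 27 + 17 + 27 + 4 = 81.
One more key then forces some type to 28, so 81 + 1 = 82.

82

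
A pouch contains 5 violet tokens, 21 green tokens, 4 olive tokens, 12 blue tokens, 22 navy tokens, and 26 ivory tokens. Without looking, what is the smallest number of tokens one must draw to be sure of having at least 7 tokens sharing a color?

In the worst case we take at most 6 of each color, but all 5 violet and all 4 olive (fewer than 6), giving 5 + 6 + 4 + 6 + 6 + 6 = 33.
One more token then forces some color to 7, so 33 + 1 = 34.

34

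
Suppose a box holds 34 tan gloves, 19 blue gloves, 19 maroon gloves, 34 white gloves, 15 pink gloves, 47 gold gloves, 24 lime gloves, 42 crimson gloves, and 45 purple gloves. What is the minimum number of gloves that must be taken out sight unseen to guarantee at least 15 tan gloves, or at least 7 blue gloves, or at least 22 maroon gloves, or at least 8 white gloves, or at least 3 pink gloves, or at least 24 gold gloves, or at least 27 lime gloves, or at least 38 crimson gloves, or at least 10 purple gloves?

142

Each of the 9 colors has its own threshold; avoid all of them simultaneously.
The worst case stops just short of every target: 14 tan, 6 blue, all 19 maroon, 7 white, 2 pink, 23 gold, all 24 lime, 37 crimson, 9 purple — 14 + 6 + 19 + 7 + 2 + 23 + 24 + 37 + 9 = 141 gloves.
One more glove must push some color to its target, so 141 + 1 = 142.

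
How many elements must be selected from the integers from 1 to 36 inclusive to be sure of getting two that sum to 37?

Partition {1, …, 36} into 18 pairs: {1,36}, {2,35}, …, {18,19}.
Choosing 18 integers — say the integers 1 through 18 — takes one from each pair and avoids the property.
Choosing 19 forces two into the same pair by pigeonhole, and those sum to 37. So 19.

19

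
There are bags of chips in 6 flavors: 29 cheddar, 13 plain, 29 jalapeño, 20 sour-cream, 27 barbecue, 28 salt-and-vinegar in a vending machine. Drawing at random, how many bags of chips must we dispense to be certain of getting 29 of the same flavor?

Treat the 6 flavors as pigeonholes.
In the worst case we take at most 28 of each flavor, but all 13 plain, all 20 sour-cream, and all 27 barbecue (fewer than 28), giving 28 + 13 + 28 + 20 + 27 + 28 = 144.
One more bag of chips then forces some flavor to 29, so 144 + 1 = 145.

145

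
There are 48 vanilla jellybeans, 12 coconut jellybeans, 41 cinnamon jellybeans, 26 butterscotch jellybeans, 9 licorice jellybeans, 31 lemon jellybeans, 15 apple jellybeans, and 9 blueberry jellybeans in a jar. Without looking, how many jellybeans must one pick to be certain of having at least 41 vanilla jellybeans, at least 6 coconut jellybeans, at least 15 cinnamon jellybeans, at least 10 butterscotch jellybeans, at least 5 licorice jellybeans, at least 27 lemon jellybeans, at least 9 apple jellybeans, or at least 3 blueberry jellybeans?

109

The worst case stops just short of every target: 40 vanilla, 5 coconut, 14 cinnamon, 9 butterscotch, 4 licorice, 26 lemon, 8 apple, 2 blueberry — 40 + 5 + 14 + 9 + 4 + 26 + 8 + 2 = 108 jellybeans.
One more jellybean must push some flavor to its target, so 108 + 1 = 109.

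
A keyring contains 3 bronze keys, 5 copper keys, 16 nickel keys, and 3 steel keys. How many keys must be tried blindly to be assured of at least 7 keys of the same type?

Treat the 4 types as pigeonholes.
In the worst case we take at most 6 of each type, but all 3 bronze, all 5 copper, and all 3 steel (fewer than 6), giving 3 + 5 + 6 + 3 = 17.
One more key then forces some type to 7, so 17 + 1 = 18.

18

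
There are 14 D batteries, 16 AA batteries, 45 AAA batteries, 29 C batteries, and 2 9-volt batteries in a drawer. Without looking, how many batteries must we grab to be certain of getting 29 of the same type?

89

In the worst case we take at most 28 of each type, but all 14 D, all 16 AA, and all 2 9-volt (fewer than 28), giving 14 + 16 + 28 + 28 + 2 = 88.
One more battery then forces some type to 29, so 88 + 1 = 89.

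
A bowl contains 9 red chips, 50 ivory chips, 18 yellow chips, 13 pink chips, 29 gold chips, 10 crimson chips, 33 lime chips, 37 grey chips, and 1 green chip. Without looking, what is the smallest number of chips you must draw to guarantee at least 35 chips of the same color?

182

In the worst case we take at most 34 of each color, but all 9 red, all 18 yellow, all 13 pink, all 29 gold, all 10 crimson, all 33 lime, and all 1 green (fewer than 34), giving 9 + 34 + 18 + 13 + 29 + 10 + 33 + 34 + 1 = 181.
One more chip then forces some color to 35, so 181 + 1 = 182.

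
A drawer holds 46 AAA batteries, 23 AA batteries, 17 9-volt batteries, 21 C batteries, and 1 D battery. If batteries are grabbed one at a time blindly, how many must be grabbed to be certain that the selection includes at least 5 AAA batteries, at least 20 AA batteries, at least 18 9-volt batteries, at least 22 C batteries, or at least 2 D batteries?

63

The worst case stops just short of every target: 4 AAA, 19 AA, 17 9-volt, 21 C, 1 D — 4 + 19 + 17 + 21 + 1 = 62 batteries.
One more battery must push some type to its target, so 62 + 1 = 63.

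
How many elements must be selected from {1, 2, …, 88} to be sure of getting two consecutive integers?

Partition {1, …, 88} into 44 pairs: {1,2}, {3,4}, …, {87,88}.
Choosing 44 integers — say the 44 even numbers 2, 4, …, 88 — takes one from each pair and avoids the property.
Choosing 45 forces two into the same pair by pigeonhole, and those are consecutive. So 45.

45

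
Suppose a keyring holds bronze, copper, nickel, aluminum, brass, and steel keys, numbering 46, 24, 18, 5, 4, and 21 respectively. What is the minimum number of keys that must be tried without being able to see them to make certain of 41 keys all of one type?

Treat the 6 types as pigeonholes.
In the worst case we take at most 40 of each type, but all 24 copper, all 18 nickel, all 5 aluminum, all 4 brass, and all 21 steel (fewer than 40), giving 40 + 24 + 18 + 5 + 4 + 21 = 112.
One more key then forces some type to 41, so 112 + 1 = 113.

113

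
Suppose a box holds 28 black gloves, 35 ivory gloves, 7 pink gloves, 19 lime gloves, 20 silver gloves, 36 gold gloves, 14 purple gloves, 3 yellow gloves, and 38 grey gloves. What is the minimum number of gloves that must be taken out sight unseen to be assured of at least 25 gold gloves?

To avoid gold gloves as long as possible, exhaust the other 8 colors first.
The worst case draws every non-gold glove first: 28 + 35 + 7 + 19 + 20 + 14 + 3 + 38 = 164.
The next 25 draws are then forced to be gold, giving 164 + 25 = 189.

189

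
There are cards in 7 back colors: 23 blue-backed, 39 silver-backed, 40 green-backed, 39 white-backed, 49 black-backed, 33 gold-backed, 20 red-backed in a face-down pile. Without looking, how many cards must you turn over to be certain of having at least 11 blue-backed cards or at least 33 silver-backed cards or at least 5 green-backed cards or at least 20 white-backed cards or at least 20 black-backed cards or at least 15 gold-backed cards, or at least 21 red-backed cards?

The worst case stops just short of every target: 10 blue-backed, 32 silver-backed, 4 green-backed, 19 white-backed, 19 black-backed, 14 gold-backed, 20 red-backed — 10 + 32 + 4 + 19 + 19 + 14 + 20 = 118 cards.
One more card must push some back color to its target, so 118 + 1 = 119.

119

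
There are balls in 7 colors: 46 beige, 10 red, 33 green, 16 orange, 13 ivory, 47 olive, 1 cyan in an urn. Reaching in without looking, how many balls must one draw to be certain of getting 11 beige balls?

131

To avoid beige balls as long as possible, exhaust the other 6 colors first.
The worst case draws every non-beige ball first: 10 + 33 + 16 + 13 + 47 + 1 = 120.
The next 11 draws are then forced to be beige, giving 120 + 11 = 131.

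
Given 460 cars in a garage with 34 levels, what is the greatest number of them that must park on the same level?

The 460 cars fall into 34 levels.
If each of the 34 levels held at most 13, the total would be at most 34 × 13 = 442 < 460, a contradiction.
So at least one holds ⌈460/34⌉ = 14.

14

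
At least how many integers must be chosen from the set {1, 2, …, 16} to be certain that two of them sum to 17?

9

Partition {1, …, 16} into 8 pairs: {1,16}, {2,15}, …, {8,9}.
Choosing 8 integers — say the integers 1 through 8 — takes one from each pair and avoids the property.
Choosing 9 forces two into the same pair by pigeonhole, and those sum to 17. So 9.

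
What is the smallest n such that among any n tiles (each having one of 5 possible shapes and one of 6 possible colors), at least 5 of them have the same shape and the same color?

There are 5 × 6 = 30 (shape, color) combinations acting as pigeonholes.
With 30 × 4 = 120 tiles we could place exactly 4 in each, with no (shape, color) pair reaching 5.
One more forces some (shape, color) pair to hold 5, so 120 + 1 = 121.

121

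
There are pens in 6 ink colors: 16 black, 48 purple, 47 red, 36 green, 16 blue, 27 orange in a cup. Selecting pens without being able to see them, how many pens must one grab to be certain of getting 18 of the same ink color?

101

In the worst case we take at most 17 of each ink color, but all 16 black and all 16 blue (fewer than 17), giving 16 + 17 + 17 + 17 + 16 + 17 = 100.
One more pen then forces some ink color to 18, so 100 + 1 = 101.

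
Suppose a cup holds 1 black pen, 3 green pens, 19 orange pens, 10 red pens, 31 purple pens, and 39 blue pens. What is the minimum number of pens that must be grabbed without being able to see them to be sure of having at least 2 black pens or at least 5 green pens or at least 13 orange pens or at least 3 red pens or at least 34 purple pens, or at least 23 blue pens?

Each of the 6 ink colors has its own threshold; avoid all of them simultaneously.
The worst case stops just short of every target: 1 black, all 3 green, 12 orange, 2 red, all 31 purple, 22 blue — 1 + 3 + 12 + 2 + 31 + 22 = 71 pens.
One more pen must push some ink color to its target, so 71 + 1 = 72.

72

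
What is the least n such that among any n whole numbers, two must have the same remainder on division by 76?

Two integers differ by a multiple of 76 exactly when they share a remainder mod 76.
There are 76 residue classes mod 76, so 76 integers can all lie in distinct classes.
One more integer must repeat a residue, giving a difference divisible by 76. So n = 76 + 1 = 77.

77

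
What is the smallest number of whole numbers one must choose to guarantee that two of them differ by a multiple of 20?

Two integers differ by a multiple of 20 exactly when they share a remainder mod 20.
There are 20 residue classes mod 20, so 20 integers can all lie in distinct classes.
One more integer must repeat a residue, giving a difference divisible by 20. So n = 20 + 1 = 21.

21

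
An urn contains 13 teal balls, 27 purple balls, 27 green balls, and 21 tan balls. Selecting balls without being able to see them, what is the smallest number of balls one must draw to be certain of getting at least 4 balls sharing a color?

The worst case takes 3 balls of each color without reaching 4 of any: 4 × 3 = 12.
The next ball must bring some color to 4, so 12 + 1 = 13.

13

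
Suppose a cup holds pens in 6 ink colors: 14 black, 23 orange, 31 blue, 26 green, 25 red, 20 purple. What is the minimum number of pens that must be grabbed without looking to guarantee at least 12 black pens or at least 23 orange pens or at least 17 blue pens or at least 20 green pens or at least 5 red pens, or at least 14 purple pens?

86

The worst case stops just short of every target: 11 black, 22 orange, 16 blue, 19 green, 4 red, 13 purple — 11 + 22 + 16 + 19 + 4 + 13 = 85 pens.
One more pen must push some ink color to its target, so 85 + 1 = 86.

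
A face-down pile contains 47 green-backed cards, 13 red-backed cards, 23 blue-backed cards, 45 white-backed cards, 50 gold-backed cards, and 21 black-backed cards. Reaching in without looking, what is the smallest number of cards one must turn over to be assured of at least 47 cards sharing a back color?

195

Treat the 6 back colors as pigeonholes.
In the worst case we take at most 46 of each back color, but all 13 red-backed, all 23 blue-backed, all 45 white-backed, and all 21 black-backed (fewer than 46), giving 46 + 13 + 23 + 45 + 46 + 21 = 194.
One more card then forces some back color to 47, so 194 + 1 = 195.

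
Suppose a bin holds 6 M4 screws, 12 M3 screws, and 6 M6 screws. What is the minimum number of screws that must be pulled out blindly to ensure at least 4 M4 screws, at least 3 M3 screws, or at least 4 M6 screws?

9

The worst case stops just short of every target: 3 M4, 2 M3, 3 M6 — 3 + 2 + 3 = 8 screws.
One more screw must push some size to its target, so 8 + 1 = 9.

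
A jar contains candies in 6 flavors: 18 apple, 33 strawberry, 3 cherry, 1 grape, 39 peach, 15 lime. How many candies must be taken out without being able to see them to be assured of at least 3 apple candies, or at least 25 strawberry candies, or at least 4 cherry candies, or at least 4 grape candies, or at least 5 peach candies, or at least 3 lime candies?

The worst case stops just short of every target: 2 apple, 24 strawberry, 3 cherry, all 1 grape, 4 peach, 2 lime — 2 + 24 + 3 + 1 + 4 + 2 = 36 candies.
One more candy must push some flavor to its target, so 36 + 1 = 37.

37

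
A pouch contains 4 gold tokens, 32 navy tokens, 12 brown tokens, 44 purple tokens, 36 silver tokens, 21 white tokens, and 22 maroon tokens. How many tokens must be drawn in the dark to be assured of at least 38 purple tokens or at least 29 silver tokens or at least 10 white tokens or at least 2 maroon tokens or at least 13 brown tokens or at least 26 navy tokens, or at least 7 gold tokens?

117

Each of the 7 colors has its own threshold; avoid all of them simultaneously.
The worst case stops just short of every target: all 4 gold, 25 navy, 12 brown, 37 purple, 28 silver, 9 white, 1 maroon — 4 + 25 + 12 + 37 + 28 + 9 + 1 = 116 tokens.
One more token must push some color to its target, so 116 + 1 = 117.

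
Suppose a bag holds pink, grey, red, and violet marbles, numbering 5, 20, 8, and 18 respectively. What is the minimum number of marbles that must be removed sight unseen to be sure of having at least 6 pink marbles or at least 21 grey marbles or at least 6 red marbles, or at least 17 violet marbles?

Each of the 4 colors has its own threshold; avoid all of them simultaneously.
The worst case stops just short of every target: 5 pink, 20 grey, 5 red, 16 violet — 5 + 20 + 5 + 16 = 46 marbles.
One more marble must push some color to its target, so 46 + 1 = 47.

47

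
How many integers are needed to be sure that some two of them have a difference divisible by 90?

91

Two integers differ by a multiple of 90 exactly when they share a remainder mod 90.
There are 90 residue classes mod 90, so 90 integers can all lie in distinct classes.
One more integer must repeat a residue, giving a difference divisible by 90. So n = 90 + 1 = 91.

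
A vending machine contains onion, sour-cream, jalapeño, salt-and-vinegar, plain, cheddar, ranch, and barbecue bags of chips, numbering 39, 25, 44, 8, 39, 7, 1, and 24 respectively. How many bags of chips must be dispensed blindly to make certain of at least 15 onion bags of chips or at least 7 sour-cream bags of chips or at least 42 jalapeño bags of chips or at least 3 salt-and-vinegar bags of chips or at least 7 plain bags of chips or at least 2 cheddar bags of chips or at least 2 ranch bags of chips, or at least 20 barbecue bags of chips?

91

The worst case stops just short of every target: 14 onion, 6 sour-cream, 41 jalapeño, 2 salt-and-vinegar, 6 plain, 1 cheddar, 1 ranch, 19 barbecue — 14 + 6 + 41 + 2 + 6 + 1 + 1 + 19 = 90 bags of chips.
One more bag of chips must push some flavor to its target, so 90 + 1 = 91.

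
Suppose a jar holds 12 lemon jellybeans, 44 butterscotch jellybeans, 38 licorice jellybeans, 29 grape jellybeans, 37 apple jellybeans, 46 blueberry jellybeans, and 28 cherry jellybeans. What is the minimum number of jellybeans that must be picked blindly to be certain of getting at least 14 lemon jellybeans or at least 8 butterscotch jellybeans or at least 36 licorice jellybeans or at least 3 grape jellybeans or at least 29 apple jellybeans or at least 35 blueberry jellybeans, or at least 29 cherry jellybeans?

The worst case stops just short of every target: all 12 lemon, 7 butterscotch, 35 licorice, 2 grape, 28 apple, 34 blueberry, 28 cherry — 12 + 7 + 35 + 2 + 28 + 34 + 28 = 146 jellybeans.
One more jellybean must push some flavor to its target, so 146 + 1 = 147.

147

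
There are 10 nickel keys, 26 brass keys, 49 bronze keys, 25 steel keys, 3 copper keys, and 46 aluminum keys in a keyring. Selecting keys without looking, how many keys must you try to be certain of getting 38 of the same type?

139

Treat the 6 types as pigeonholes.
In the worst case we take at most 37 of each type, but all 10 nickel, all 26 brass, all 25 steel, and all 3 copper (fewer than 37), giving 10 + 26 + 37 + 25 + 3 + 37 = 138.
One more key then forces some type to 38, so 138 + 1 = 139.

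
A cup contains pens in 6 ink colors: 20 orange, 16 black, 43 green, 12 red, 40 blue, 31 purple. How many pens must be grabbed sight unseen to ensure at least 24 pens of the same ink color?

118

Treat the 6 ink colors as pigeonholes.
In the worst case we take at most 23 of each ink color, but all 20 orange, all 16 black, and all 12 red (fewer than 23), giving 20 + 16 + 23 + 12 + 23 + 23 = 117.
One more pen then forces some ink color to 24, so 117 + 1 = 118.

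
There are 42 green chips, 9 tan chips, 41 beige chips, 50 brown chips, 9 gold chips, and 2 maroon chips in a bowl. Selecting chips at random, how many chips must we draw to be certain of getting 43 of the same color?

Treat the 6 colors as pigeonholes.
In the worst case we take at most 42 of each color, but all 9 tan, all 41 beige, all 9 gold, and all 2 maroon (fewer than 42), giving 42 + 9 + 41 + 42 + 9 + 2 = 145.
One more chip then forces some color to 43, so 145 + 1 = 146.

146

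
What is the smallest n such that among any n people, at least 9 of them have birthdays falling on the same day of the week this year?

There are 7 days of the week acting as pigeonholes.
With 7 × 8 = 56 people we could place exactly 8 in each, with no class reaching 9.
One more forces some class to hold 9, so 56 + 1 = 57.

57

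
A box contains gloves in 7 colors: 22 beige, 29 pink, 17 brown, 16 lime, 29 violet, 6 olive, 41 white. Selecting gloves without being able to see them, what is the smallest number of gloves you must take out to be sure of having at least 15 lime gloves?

159

The worst case draws every non-lime glove first: 22 + 29 + 17 + 29 + 6 + 41 = 144.
The next 15 draws are then forced to be lime, giving 144 + 15 = 159.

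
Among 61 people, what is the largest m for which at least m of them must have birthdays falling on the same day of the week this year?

9

There are 7 days of the week, which serve as the pigeonholes.
If each of the 7 days of the week held at most 8, the total would be at most 7 × 8 = 56 < 61, a contradiction.
So at least one holds ⌈61/7⌉ = 9.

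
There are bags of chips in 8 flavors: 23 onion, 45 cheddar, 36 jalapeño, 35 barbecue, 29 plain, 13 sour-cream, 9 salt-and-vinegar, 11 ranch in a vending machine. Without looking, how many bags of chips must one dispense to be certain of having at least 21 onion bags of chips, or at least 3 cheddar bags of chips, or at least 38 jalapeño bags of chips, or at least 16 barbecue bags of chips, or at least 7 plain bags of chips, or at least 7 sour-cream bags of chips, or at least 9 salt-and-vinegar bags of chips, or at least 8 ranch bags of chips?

The worst case stops just short of every target: 20 onion, 2 cheddar, all 36 jalapeño, 15 barbecue, 6 plain, 6 sour-cream, 8 salt-and-vinegar, 7 ranch — 20 + 2 + 36 + 15 + 6 + 6 + 8 + 7 = 100 bags of chips.
One more bag of chips must push some flavor to its target, so 100 + 1 = 101.

101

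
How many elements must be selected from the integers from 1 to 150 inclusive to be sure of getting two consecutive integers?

Partition {1, …, 150} into 75 pairs: {1,2}, {3,4}, …, {149,150}.
Choosing 75 integers — say the 75 even numbers 2, 4, …, 150 — takes one from each pair and avoids the property.
Choosing 76 forces two into the same pair by pigeonhole, and those are consecutive. So 76.

76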